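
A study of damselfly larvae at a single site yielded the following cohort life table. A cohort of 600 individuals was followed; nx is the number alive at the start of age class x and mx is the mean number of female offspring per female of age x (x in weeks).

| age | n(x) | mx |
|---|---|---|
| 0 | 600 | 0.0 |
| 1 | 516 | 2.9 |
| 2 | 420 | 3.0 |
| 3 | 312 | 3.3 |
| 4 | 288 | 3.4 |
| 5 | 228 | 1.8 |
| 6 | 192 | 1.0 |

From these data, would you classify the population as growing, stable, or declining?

growing

lx = nx/n0 = nx/600: 1, 0.86, 0.7, 0.52, 0.48, 0.38, 0.32
R0 = Σ lx·mx = 0 + 2.494 + 2.1 + 1.716 + 1.632 + 0.684 + 0.32 = 8.946
R0 > 1, so the population is growing.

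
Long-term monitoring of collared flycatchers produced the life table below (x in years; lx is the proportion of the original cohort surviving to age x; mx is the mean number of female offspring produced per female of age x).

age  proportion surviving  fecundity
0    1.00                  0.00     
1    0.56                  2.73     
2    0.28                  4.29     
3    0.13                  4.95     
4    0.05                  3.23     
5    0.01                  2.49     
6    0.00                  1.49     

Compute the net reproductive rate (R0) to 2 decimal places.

lx·mx by age: 0, 1.5288, 1.2012, 0.6435, 0.1615, 0.0249, 0
R0 = Σ lx·mx = 3.5599 → 3.56

3.56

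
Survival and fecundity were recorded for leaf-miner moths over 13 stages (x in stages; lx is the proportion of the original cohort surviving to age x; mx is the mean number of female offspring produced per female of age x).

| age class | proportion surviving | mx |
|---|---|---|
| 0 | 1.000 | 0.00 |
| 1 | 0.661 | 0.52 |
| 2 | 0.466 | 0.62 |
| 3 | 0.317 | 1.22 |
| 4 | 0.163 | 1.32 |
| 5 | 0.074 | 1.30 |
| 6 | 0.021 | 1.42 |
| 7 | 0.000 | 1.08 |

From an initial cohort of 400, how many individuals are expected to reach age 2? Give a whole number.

Expected survivors = N0 · l_2 = 400 × 0.466 = 186.4 → 186

186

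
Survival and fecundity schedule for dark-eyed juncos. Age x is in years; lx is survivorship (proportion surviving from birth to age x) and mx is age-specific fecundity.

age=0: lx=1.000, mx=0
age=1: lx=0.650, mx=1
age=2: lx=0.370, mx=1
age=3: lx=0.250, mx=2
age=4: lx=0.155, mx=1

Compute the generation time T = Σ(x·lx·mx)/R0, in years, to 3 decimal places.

lx·mx: 0, 0.65, 0.37, 0.5, 0.155 → R0 = 1.675
x·lx·mx: 0, 0.65, 0.74, 1.5, 0.62 → Σ = 3.51
T = 3.51 / 1.675 = 2.095522… → 2.096

2.096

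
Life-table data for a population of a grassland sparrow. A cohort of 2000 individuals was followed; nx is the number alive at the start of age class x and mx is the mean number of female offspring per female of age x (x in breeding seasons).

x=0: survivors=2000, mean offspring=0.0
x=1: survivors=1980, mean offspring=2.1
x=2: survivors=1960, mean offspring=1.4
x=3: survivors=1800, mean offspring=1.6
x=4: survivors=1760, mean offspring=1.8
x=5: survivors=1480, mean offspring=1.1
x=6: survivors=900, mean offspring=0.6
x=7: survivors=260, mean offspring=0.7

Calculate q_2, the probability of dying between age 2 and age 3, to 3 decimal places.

0.082

lx = nx/n0 = nx/2000: 1, 0.99, 0.98, 0.9, 0.88, 0.74, 0.45, 0.13
q_2 = (l_2 − l_3) / l_2 = (0.98 − 0.9) / 0.98
     = 0.08 / 0.98 = 0.081633… → 0.082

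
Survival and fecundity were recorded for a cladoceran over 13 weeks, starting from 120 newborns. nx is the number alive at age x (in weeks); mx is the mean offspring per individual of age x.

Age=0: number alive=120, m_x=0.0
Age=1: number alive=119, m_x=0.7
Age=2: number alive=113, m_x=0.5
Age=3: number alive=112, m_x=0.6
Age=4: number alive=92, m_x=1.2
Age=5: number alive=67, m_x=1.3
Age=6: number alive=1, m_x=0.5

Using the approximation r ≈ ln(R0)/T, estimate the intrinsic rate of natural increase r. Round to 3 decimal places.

lx = nx/n0 = nx/120: 1, 0.99167…, 0.94167…, 0.93333…, 0.76667…, 0.55833…, 0.00833…
R0 = Σ lx·mx = 0 + 0.69417… + 0.47083… + 0.56… + 0.92… + 0.72583… + 0.00417… = 3.375…
Σ x·lx·mx = 10.65…; T = 10.65…/3.375… = 3.15556…
r ≈ ln(R0)/T = ln(3.375…)/3.15556… = 0.38548… → 0.385

0.385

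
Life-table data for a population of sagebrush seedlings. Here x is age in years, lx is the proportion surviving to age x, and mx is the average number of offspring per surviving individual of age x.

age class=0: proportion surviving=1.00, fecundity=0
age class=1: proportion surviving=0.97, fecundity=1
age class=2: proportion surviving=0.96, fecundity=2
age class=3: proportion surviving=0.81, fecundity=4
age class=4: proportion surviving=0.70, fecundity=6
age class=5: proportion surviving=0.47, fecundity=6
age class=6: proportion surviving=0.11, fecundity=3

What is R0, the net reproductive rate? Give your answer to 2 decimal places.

lx·mx by age: 0, 0.97, 1.92, 3.24, 4.2, 2.82, 0.33
R0 = Σ lx·mx = 13.48 → 13.48

13.48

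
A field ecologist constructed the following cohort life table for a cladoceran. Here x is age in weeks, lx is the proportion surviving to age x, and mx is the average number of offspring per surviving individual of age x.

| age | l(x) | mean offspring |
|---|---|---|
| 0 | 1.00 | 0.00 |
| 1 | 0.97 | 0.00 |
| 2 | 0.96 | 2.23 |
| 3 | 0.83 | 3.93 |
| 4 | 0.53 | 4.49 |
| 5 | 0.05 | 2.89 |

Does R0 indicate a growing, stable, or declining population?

growing

R0 = Σ lx·mx = 0 + 0 + 2.1408 + 3.2619 + 2.3797 + 0.1445 = 7.9269
R0 > 1, so the population is growing.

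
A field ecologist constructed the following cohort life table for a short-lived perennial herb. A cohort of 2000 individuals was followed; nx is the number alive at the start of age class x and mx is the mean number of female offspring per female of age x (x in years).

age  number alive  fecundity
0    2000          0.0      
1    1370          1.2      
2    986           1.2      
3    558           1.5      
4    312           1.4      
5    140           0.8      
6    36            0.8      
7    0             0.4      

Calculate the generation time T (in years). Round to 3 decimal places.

lx = nx/n0 = nx/2000: 1, 0.685, 0.493, 0.279, 0.156, 0.07, 0.018, 0
lx·mx: 0, 0.822, 0.5916, 0.4185, 0.2184, 0.056, 0.0144, 0 → R0 = 2.1209
x·lx·mx: 0, 0.822, 1.1832, 1.2555, 0.8736, 0.28, 0.0864, 0 → Σ = 4.5007
T = 4.5007 / 2.1209 = 2.122071… → 2.122

2.122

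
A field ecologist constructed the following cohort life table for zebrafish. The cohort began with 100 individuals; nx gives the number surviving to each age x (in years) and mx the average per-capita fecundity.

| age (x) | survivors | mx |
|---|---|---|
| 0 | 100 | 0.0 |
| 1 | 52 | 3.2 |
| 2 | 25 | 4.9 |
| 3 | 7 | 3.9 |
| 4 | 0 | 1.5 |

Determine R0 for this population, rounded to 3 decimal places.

3.162

lx = nx/n0 = nx/100: 1, 0.52, 0.25, 0.07, 0
lx·mx by age: 0, 1.664, 1.225, 0.273, 0
R0 = Σ lx·mx = 3.162 → 3.162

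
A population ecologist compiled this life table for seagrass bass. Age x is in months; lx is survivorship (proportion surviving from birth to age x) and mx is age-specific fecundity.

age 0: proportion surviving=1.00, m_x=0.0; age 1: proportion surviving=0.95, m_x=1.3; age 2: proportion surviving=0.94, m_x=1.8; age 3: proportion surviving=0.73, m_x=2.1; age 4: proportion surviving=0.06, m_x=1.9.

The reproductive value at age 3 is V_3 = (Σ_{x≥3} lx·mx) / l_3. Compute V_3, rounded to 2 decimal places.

2.26

lx·mx for x ≥ 3: 1.533, 0.114 → sum = 1.647
V_3 = 1.647 / l_3 = 1.647 / 0.73 = 2.256164… → 2.26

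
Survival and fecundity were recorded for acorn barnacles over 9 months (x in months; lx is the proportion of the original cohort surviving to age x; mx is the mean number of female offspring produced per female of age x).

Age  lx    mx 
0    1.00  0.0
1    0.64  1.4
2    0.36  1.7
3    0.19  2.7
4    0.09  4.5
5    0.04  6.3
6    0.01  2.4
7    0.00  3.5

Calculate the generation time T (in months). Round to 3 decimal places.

lx·mx: 0, 0.896, 0.612, 0.513, 0.405, 0.252, 0.024, 0 → R0 = 2.702
x·lx·mx: 0, 0.896, 1.224, 1.539, 1.62, 1.26, 0.144, 0 → Σ = 6.683
T = 6.683 / 2.702 = 2.473353… → 2.473

2.473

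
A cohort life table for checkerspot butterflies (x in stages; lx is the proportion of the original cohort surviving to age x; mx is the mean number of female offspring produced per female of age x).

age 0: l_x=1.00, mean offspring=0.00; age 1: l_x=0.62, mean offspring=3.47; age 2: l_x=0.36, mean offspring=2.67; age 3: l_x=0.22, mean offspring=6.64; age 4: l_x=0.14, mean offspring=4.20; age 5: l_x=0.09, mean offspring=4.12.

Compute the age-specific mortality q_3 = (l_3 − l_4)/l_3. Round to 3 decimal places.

q_3 = (l_3 − l_4) / l_3 = (0.22 − 0.14) / 0.22
     = 0.08 / 0.22 = 0.363636… → 0.364

0.364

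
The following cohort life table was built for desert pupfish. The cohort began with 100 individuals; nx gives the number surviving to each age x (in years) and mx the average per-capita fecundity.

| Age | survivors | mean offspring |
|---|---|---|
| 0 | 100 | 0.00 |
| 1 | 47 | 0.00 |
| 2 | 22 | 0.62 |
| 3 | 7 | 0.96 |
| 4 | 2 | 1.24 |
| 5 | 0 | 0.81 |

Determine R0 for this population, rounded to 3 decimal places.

lx = nx/n0 = nx/100: 1, 0.47, 0.22, 0.07, 0.02, 0
lx·mx by age: 0, 0, 0.1364, 0.0672, 0.0248, 0
R0 = Σ lx·mx = 0.2284 → 0.228

0.228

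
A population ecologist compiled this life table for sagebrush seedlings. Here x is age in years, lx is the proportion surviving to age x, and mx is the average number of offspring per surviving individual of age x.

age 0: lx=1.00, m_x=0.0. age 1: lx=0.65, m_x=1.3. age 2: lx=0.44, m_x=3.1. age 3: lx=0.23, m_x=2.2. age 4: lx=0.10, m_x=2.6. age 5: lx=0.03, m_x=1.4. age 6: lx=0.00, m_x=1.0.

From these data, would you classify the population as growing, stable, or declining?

growing

R0 = Σ lx·mx = 0 + 0.845 + 1.364 + 0.506 + 0.26 + 0.042 + 0 = 3.017
R0 > 1, so the population is growing.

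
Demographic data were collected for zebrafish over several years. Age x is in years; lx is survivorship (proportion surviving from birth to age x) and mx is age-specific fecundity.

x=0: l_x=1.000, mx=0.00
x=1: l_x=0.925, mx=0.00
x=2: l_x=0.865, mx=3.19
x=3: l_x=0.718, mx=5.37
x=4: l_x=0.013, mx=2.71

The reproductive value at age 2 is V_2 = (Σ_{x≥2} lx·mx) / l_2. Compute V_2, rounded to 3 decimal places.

lx·mx for x ≥ 2: 2.75935, 3.85566, 0.03523 → sum = 6.65024
V_2 = 6.65024 / l_2 = 6.65024 / 0.865 = 7.688139… → 7.688

7.688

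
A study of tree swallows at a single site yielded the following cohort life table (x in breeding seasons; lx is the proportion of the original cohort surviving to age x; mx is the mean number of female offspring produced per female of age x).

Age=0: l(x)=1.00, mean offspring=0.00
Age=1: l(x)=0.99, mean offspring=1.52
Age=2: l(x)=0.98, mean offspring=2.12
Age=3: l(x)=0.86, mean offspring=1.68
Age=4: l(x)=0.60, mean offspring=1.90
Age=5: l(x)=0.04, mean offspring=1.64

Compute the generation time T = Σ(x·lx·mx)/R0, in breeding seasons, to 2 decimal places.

2.39

lx·mx: 0, 1.5048, 2.0776, 1.4448, 1.14, 0.0656 → R0 = 6.2328
x·lx·mx: 0, 1.5048, 4.1552, 4.3344, 4.56, 0.328 → Σ = 14.8824
T = 14.8824 / 6.2328 = 2.387755… → 2.39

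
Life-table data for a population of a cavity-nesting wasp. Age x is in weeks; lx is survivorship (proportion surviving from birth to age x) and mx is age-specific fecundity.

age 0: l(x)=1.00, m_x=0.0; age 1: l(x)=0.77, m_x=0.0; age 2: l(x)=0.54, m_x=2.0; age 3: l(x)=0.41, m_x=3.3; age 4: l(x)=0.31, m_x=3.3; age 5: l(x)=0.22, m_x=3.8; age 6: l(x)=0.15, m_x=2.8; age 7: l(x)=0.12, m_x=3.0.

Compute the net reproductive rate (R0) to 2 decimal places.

5.07

lx·mx by age: 0, 0, 1.08, 1.353, 1.023, 0.836, 0.42, 0.36
R0 = Σ lx·mx = 5.072 → 5.07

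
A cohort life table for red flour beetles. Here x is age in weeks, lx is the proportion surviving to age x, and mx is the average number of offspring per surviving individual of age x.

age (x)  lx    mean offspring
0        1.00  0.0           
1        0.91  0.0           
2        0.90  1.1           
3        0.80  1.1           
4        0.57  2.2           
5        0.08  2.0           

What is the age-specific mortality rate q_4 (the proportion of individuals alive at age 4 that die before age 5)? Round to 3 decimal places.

0.860

q_4 = (l_4 − l_5) / l_4 = (0.57 − 0.08) / 0.57
     = 0.49 / 0.57 = 0.859649… → 0.860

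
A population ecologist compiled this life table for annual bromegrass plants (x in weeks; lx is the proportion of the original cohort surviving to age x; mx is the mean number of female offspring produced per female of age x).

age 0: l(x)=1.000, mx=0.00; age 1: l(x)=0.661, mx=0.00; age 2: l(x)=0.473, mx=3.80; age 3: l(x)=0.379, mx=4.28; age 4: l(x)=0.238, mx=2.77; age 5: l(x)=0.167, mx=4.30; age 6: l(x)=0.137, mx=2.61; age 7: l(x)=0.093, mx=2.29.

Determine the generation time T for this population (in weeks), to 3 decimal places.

lx·mx: 0, 0, 1.7974, 1.62212, 0.65926, 0.7181, 0.35757, 0.21297 → R0 = 5.36742
x·lx·mx: 0, 0, 3.5948, 4.86636, 2.63704, 3.5905, 2.14542, 1.49079 → Σ = 18.32491
T = 18.32491 / 5.36742 = 3.4141… → 3.414

3.414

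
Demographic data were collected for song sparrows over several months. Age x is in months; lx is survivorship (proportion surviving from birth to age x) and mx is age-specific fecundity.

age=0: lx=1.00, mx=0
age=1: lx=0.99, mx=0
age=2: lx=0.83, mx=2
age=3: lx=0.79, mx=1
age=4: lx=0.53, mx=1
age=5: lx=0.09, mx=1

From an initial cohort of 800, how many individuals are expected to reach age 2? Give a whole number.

Expected survivors = N0 · l_2 = 800 × 0.83 = 664 → 664

664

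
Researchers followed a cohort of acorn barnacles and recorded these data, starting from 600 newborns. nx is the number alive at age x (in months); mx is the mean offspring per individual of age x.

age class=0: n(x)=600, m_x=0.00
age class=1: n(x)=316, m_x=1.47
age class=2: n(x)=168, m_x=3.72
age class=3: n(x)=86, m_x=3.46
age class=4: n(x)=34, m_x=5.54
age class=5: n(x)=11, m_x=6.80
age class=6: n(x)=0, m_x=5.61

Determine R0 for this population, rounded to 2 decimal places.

lx = nx/n0 = nx/600: 1, 0.52667…, 0.28, 0.14333…, 0.05667…, 0.01833…, 0
lx·mx by age: 0, 0.7742…, 1.0416, 0.495933…, 0.313933…, 0.124667…, 0
R0 = Σ lx·mx = 2.750333… → 2.75

2.75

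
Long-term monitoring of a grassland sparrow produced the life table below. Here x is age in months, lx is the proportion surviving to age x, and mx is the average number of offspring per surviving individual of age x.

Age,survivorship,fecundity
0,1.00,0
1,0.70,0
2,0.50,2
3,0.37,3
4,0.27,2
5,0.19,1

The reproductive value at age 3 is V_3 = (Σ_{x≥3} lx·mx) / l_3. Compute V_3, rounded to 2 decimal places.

lx·mx for x ≥ 3: 1.11, 0.54, 0.19 → sum = 1.84
V_3 = 1.84 / l_3 = 1.84 / 0.37 = 4.972973… → 4.97

4.97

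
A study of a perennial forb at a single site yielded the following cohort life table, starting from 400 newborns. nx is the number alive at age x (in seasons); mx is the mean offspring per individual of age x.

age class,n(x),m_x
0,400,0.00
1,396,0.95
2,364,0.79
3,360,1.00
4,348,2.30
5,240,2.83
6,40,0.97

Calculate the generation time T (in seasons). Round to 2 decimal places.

3.49

lx = nx/n0 = nx/400: 1, 0.99, 0.91, 0.9, 0.87, 0.6, 0.1
lx·mx: 0, 0.9405, 0.7189, 0.9, 2.001, 1.698, 0.097 → R0 = 6.3554
x·lx·mx: 0, 0.9405, 1.4378, 2.7, 8.004, 8.49, 0.582 → Σ = 22.1543
T = 22.1543 / 6.3554 = 3.485902… → 3.49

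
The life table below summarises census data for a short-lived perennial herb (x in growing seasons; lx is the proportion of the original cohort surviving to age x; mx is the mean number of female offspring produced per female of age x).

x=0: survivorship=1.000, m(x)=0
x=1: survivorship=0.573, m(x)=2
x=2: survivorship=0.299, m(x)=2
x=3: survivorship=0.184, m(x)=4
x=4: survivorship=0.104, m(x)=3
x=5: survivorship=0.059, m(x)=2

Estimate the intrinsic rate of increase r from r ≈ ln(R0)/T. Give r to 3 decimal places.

R0 = Σ lx·mx = 0 + 1.146 + 0.598 + 0.736 + 0.312 + 0.118 = 2.91
Σ x·lx·mx = 6.388; T = 6.388/2.91 = 2.19519…
r ≈ ln(R0)/T = ln(2.91)/2.19519… = 0.48659… → 0.487

0.487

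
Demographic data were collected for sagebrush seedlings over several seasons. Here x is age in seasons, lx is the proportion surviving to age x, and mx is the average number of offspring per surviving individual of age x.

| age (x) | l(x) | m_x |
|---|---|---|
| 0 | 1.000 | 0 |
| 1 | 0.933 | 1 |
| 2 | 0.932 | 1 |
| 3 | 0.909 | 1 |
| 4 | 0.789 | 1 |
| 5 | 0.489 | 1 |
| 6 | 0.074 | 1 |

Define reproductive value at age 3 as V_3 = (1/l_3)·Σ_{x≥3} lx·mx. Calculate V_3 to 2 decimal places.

lx·mx for x ≥ 3: 0.909, 0.789, 0.489, 0.074 → sum = 2.261
V_3 = 2.261 / l_3 = 2.261 / 0.909 = 2.487349… → 2.49

2.49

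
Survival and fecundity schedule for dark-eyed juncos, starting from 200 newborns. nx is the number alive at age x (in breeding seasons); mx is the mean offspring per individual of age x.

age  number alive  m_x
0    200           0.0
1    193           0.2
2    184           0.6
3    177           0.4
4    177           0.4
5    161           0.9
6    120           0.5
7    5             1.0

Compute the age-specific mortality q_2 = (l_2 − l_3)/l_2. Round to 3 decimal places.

0.038

lx = nx/n0 = nx/200: 1, 0.965, 0.92, 0.885, 0.885, 0.805, 0.6, 0.025
q_2 = (l_2 − l_3) / l_2 = (0.92 − 0.885) / 0.92
     = 0.035 / 0.92 = 0.038043… → 0.038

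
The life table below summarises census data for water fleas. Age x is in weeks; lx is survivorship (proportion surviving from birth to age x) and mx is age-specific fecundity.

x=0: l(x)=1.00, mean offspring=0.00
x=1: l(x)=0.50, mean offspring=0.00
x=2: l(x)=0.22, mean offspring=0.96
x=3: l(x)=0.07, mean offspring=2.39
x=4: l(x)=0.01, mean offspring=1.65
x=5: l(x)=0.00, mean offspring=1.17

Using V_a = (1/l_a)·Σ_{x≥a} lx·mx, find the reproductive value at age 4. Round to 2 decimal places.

1.65

lx·mx for x ≥ 4: 0.0165, 0 → sum = 0.0165
V_4 = 0.0165 / l_4 = 0.0165 / 0.01 = 1.65 → 1.65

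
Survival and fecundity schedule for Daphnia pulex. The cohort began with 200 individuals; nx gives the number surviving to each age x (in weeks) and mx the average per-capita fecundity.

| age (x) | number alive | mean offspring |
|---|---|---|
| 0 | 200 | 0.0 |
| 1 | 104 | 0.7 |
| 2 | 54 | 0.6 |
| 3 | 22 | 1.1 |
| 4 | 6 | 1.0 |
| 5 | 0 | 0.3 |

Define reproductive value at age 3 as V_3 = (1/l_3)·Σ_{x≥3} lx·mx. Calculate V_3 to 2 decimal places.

1.37

lx = nx/n0 = nx/200: 1, 0.52, 0.27, 0.11, 0.03, 0
lx·mx for x ≥ 3: 0.121, 0.03, 0 → sum = 0.151
V_3 = 0.151 / l_3 = 0.151 / 0.11 = 1.372727… → 1.37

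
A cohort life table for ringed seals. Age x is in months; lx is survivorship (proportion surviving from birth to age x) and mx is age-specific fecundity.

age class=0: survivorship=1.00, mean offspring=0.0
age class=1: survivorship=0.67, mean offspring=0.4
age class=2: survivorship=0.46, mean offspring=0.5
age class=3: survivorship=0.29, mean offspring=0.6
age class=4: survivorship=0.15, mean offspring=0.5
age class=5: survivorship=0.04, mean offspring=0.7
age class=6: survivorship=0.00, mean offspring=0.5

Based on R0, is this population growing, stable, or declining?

R0 = Σ lx·mx = 0 + 0.268 + 0.23 + 0.174 + 0.075 + 0.028 + 0 = 0.775
R0 < 1, so the population is declining.

declining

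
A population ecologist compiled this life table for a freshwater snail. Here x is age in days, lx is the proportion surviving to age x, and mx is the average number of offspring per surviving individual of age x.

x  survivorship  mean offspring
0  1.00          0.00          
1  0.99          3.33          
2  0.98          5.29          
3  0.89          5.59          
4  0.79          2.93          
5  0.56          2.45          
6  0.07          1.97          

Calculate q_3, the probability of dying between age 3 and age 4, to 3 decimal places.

q_3 = (l_3 − l_4) / l_3 = (0.89 − 0.79) / 0.89
     = 0.1 / 0.89 = 0.11236… → 0.112

0.112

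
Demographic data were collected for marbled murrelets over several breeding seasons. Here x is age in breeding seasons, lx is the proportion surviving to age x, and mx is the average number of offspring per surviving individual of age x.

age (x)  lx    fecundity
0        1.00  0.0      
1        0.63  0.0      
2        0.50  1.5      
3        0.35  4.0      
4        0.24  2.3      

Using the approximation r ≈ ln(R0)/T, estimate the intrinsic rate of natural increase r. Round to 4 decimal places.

R0 = Σ lx·mx = 0 + 0 + 0.75 + 1.4 + 0.552 = 2.702
Σ x·lx·mx = 7.908; T = 7.908/2.702 = 2.92672…
r ≈ ln(R0)/T = ln(2.702)/2.92672… = 0.339627… → 0.3396

0.3396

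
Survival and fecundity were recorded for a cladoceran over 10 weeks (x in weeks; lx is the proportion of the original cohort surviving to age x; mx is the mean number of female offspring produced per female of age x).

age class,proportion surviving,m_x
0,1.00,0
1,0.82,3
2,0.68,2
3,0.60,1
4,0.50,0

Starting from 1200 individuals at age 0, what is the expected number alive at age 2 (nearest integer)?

816

Expected survivors = N0 · l_2 = 1200 × 0.68 = 816 → 816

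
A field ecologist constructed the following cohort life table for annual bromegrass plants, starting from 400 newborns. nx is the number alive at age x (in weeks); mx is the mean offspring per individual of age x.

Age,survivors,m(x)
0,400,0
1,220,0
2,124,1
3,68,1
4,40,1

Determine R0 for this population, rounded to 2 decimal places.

lx = nx/n0 = nx/400: 1, 0.55, 0.31, 0.17, 0.1
lx·mx by age: 0, 0, 0.31, 0.17, 0.1
R0 = Σ lx·mx = 0.58 → 0.58

0.58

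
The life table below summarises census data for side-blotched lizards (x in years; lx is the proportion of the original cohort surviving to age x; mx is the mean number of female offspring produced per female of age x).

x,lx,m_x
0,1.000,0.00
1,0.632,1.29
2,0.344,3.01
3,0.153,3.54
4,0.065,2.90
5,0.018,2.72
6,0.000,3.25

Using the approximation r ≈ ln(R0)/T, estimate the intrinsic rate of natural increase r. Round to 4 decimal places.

0.4615

R0 = Σ lx·mx = 0 + 0.81528 + 1.03544 + 0.54162 + 0.1885 + 0.04896 + 0 = 2.6298
Σ x·lx·mx = 5.50982; T = 5.50982/2.6298 = 2.09515…
r ≈ ln(R0)/T = ln(2.6298)/2.09515… = 0.461499… → 0.4615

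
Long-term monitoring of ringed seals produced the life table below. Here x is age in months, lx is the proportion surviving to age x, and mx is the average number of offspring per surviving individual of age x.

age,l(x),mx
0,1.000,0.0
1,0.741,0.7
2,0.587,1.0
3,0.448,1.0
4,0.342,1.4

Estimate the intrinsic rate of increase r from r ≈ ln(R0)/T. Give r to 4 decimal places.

0.2911

R0 = Σ lx·mx = 0 + 0.5187 + 0.587 + 0.448 + 0.4788 = 2.0325
Σ x·lx·mx = 4.9519; T = 4.9519/2.0325 = 2.43636…
r ≈ ln(R0)/T = ln(2.0325)/2.43636… = 0.291117… → 0.2911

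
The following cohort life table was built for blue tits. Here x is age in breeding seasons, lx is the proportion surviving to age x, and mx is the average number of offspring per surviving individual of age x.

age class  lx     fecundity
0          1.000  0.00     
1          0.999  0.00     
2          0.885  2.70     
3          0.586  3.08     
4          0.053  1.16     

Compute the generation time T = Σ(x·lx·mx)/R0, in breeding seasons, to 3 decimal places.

lx·mx: 0, 0, 2.3895, 1.80488, 0.06148 → R0 = 4.25586
x·lx·mx: 0, 0, 4.779, 5.41464, 0.24592 → Σ = 10.43956
T = 10.43956 / 4.25586 = 2.452985… → 2.453

2.453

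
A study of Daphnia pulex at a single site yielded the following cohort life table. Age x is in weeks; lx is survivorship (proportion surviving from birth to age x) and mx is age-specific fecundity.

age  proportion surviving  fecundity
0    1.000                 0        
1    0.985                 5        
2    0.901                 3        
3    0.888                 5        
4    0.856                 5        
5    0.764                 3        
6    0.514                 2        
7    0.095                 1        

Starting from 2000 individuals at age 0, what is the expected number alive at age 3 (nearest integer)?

1776

Expected survivors = N0 · l_3 = 2000 × 0.888 = 1776 → 1776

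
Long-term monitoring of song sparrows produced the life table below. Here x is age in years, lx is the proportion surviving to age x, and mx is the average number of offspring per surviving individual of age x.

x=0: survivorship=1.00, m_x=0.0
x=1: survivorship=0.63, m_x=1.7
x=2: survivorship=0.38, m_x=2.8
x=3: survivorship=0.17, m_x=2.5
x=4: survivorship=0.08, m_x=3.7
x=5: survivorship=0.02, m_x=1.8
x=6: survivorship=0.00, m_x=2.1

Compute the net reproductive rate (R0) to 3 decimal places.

lx·mx by age: 0, 1.071, 1.064, 0.425, 0.296, 0.036, 0
R0 = Σ lx·mx = 2.892 → 2.892

2.892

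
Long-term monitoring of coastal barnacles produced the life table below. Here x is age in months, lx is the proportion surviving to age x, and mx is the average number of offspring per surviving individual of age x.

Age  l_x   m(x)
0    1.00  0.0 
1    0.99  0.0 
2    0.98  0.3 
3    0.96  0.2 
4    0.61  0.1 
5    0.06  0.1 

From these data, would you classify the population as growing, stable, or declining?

declining

R0 = Σ lx·mx = 0 + 0 + 0.294 + 0.192 + 0.061 + 0.006 = 0.553
R0 < 1, so the population is declining.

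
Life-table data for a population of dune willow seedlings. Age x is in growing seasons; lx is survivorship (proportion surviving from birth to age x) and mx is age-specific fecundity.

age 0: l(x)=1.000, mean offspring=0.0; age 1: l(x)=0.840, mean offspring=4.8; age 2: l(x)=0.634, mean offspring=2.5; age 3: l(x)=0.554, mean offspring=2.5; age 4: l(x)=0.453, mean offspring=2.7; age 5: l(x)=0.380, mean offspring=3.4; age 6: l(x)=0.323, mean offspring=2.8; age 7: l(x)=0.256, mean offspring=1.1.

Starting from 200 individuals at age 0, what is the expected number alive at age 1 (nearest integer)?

168

Expected survivors = N0 · l_1 = 200 × 0.840 = 168 → 168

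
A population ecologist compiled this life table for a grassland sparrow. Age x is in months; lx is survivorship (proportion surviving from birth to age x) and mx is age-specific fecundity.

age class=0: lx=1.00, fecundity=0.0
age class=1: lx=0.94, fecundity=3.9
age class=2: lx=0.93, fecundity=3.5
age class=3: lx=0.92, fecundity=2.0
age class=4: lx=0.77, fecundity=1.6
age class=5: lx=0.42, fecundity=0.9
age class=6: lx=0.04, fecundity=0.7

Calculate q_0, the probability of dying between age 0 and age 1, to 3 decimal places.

0.060

q_0 = (l_0 − l_1) / l_0 = (1 − 0.94) / 1
     = 0.06 / 1 = 0.06 → 0.060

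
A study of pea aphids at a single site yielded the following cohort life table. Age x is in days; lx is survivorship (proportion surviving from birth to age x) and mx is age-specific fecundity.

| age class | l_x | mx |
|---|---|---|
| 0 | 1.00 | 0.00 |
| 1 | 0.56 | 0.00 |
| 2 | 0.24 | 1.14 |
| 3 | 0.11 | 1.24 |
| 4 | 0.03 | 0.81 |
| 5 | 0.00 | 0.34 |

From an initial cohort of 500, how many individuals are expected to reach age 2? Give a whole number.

120

Expected survivors = N0 · l_2 = 500 × 0.24 = 120 → 120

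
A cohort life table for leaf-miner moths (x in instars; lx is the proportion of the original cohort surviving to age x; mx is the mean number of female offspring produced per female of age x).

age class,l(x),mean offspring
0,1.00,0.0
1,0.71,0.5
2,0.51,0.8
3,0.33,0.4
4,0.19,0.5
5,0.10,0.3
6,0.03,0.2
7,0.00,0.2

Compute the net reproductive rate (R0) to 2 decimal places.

lx·mx by age: 0, 0.355, 0.408, 0.132, 0.095, 0.03, 0.006, 0
R0 = Σ lx·mx = 1.026 → 1.03

1.03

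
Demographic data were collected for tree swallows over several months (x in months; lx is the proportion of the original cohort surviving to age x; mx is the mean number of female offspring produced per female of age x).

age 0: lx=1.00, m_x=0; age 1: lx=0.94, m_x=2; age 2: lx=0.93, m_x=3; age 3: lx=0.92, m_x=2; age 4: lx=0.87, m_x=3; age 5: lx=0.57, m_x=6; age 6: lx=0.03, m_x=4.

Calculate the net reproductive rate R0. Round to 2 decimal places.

lx·mx by age: 0, 1.88, 2.79, 1.84, 2.61, 3.42, 0.12
R0 = Σ lx·mx = 12.66 → 12.66

12.66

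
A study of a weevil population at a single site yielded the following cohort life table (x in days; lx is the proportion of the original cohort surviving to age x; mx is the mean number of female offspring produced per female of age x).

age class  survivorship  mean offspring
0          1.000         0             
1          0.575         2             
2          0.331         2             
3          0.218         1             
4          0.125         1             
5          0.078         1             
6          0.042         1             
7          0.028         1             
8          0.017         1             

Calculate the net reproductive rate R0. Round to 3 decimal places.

2.320

lx·mx by age: 0, 1.15, 0.662, 0.218, 0.125, 0.078, 0.042, 0.028, 0.017
R0 = Σ lx·mx = 2.32 → 2.320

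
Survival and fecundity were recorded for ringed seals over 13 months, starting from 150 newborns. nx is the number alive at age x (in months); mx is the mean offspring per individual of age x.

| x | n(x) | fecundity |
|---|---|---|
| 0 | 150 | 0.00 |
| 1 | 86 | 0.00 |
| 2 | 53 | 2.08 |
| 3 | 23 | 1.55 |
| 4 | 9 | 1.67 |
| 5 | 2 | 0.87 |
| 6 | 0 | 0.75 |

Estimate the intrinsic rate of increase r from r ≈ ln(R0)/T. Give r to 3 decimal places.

lx = nx/n0 = nx/150: 1, 0.57333…, 0.35333…, 0.15333…, 0.06, 0.01333…, 0
R0 = Σ lx·mx = 0 + 0 + 0.73493… + 0.23767… + 0.1002 + 0.0116… + 0 = 1.0844…
Σ x·lx·mx = 2.641667…; T = 2.641667…/1.0844… = 2.43606…
r ≈ ln(R0)/T = ln(1.0844…)/2.43606… = 0.03326… → 0.033

0.033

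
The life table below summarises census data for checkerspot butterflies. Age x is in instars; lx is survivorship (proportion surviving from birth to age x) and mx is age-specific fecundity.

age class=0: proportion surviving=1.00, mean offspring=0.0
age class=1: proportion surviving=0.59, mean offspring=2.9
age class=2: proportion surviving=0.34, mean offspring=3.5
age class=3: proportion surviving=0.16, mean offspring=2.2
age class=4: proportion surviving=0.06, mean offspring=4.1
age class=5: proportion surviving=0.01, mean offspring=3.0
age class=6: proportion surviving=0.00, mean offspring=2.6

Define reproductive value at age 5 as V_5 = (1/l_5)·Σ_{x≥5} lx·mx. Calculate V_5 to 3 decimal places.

3.000

lx·mx for x ≥ 5: 0.03, 0 → sum = 0.03
V_5 = 0.03 / l_5 = 0.03 / 0.01 = 3 → 3.000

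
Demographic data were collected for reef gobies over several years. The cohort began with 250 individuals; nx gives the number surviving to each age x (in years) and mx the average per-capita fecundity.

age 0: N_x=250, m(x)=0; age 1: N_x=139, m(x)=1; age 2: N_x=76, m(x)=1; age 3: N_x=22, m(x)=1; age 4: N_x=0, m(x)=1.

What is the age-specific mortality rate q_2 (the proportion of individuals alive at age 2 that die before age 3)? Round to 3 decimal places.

0.711

lx = nx/n0 = nx/250: 1, 0.556, 0.304, 0.088, 0
q_2 = (l_2 − l_3) / l_2 = (0.304 − 0.088) / 0.304
     = 0.216 / 0.304 = 0.710526… → 0.711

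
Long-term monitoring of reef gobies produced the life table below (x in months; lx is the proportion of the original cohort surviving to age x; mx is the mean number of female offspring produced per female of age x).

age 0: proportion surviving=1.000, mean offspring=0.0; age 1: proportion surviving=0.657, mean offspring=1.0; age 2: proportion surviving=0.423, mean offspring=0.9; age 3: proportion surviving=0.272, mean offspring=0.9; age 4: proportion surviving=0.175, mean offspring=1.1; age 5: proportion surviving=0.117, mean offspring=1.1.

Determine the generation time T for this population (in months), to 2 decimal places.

2.22

lx·mx: 0, 0.657, 0.3807, 0.2448, 0.1925, 0.1287 → R0 = 1.6037
x·lx·mx: 0, 0.657, 0.7614, 0.7344, 0.77, 0.6435 → Σ = 3.5663
T = 3.5663 / 1.6037 = 2.223795… → 2.22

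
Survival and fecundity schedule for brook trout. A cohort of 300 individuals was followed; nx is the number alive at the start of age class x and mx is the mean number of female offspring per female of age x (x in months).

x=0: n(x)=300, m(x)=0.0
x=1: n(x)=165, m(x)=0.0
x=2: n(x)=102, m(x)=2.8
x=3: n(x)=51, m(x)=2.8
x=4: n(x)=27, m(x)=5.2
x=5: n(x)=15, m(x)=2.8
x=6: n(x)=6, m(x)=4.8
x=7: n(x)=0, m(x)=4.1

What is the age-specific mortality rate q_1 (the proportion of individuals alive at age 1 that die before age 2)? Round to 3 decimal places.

0.382

lx = nx/n0 = nx/300: 1, 0.55, 0.34, 0.17, 0.09, 0.05, 0.02, 0
q_1 = (l_1 − l_2) / l_1 = (0.55 − 0.34) / 0.55
     = 0.21 / 0.55 = 0.381818… → 0.382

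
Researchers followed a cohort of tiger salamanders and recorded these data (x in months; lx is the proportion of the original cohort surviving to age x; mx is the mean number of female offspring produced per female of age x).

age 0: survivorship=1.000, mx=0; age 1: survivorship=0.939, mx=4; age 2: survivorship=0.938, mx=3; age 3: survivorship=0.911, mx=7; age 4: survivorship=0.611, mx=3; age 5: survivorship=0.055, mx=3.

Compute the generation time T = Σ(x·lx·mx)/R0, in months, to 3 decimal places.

lx·mx: 0, 3.756, 2.814, 6.377, 1.833, 0.165 → R0 = 14.945
x·lx·mx: 0, 3.756, 5.628, 19.131, 7.332, 0.825 → Σ = 36.672
T = 36.672 / 14.945 = 2.453797… → 2.454

2.454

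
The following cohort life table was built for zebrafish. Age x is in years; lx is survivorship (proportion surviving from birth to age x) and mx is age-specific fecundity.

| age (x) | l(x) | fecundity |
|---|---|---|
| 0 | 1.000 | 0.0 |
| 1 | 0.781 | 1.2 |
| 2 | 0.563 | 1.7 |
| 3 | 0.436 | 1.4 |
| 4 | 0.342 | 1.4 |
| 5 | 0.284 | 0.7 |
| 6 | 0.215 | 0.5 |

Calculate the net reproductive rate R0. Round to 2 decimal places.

lx·mx by age: 0, 0.9372, 0.9571, 0.6104, 0.4788, 0.1988, 0.1075
R0 = Σ lx·mx = 3.2898 → 3.29

3.29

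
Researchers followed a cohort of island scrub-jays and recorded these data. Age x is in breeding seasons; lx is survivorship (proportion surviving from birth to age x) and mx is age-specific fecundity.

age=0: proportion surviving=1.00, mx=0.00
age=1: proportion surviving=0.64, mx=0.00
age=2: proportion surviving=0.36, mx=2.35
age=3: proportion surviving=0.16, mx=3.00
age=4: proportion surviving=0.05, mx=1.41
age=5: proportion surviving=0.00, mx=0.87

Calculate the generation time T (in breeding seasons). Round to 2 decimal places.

2.44

lx·mx: 0, 0, 0.846, 0.48, 0.0705, 0 → R0 = 1.3965
x·lx·mx: 0, 0, 1.692, 1.44, 0.282, 0 → Σ = 3.414
T = 3.414 / 1.3965 = 2.444683… → 2.44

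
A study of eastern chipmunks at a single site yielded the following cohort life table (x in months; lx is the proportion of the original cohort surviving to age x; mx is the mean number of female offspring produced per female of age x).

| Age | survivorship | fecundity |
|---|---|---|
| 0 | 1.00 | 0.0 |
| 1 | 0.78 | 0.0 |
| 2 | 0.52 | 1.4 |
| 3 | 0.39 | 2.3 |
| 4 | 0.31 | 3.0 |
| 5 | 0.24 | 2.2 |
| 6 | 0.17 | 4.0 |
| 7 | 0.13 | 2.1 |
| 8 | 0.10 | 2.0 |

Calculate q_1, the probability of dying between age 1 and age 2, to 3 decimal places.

q_1 = (l_1 − l_2) / l_1 = (0.78 − 0.52) / 0.78
     = 0.26 / 0.78 = 0.333333… → 0.333

0.333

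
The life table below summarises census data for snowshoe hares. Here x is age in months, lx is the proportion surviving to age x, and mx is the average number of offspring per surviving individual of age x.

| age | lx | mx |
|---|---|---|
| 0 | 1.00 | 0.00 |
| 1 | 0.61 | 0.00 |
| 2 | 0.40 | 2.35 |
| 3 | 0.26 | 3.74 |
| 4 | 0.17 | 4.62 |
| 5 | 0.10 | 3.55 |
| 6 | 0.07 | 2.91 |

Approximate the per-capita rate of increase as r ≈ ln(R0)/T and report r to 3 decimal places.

0.352

R0 = Σ lx·mx = 0 + 0 + 0.94 + 0.9724 + 0.7854 + 0.355 + 0.2037 = 3.2565
Σ x·lx·mx = 10.936; T = 10.936/3.2565 = 3.35821…
r ≈ ln(R0)/T = ln(3.2565)/3.35821… = 0.35157… → 0.352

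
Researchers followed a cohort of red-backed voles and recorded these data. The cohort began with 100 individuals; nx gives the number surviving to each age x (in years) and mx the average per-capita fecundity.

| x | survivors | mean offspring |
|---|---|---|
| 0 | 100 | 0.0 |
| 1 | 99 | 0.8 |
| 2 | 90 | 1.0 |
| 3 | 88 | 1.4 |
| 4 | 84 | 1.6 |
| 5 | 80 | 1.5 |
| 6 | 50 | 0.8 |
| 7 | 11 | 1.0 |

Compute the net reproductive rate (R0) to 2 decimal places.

lx = nx/n0 = nx/100: 1, 0.99, 0.9, 0.88, 0.84, 0.8, 0.5, 0.11
lx·mx by age: 0, 0.792, 0.9, 1.232, 1.344, 1.2, 0.4, 0.11
R0 = Σ lx·mx = 5.978 → 5.98

5.98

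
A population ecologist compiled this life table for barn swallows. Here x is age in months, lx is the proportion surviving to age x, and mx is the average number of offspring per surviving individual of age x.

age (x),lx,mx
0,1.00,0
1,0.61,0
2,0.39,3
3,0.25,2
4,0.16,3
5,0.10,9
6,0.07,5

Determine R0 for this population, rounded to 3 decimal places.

lx·mx by age: 0, 0, 1.17, 0.5, 0.48, 0.9, 0.35
R0 = Σ lx·mx = 3.4 → 3.400

3.400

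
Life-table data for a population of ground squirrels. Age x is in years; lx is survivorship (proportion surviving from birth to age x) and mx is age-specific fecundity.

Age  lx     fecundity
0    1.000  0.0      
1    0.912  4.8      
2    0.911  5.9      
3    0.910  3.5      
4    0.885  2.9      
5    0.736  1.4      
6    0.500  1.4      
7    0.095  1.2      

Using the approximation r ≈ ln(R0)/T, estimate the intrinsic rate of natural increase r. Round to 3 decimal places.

R0 = Σ lx·mx = 0 + 4.3776 + 5.3749 + 3.185 + 2.5665 + 1.0304 + 0.7 + 0.114 = 17.3484
Σ x·lx·mx = 45.0984; T = 45.0984/17.3484 = 2.59957…
r ≈ ln(R0)/T = ln(17.3484)/2.59957… = 1.09768… → 1.098

1.098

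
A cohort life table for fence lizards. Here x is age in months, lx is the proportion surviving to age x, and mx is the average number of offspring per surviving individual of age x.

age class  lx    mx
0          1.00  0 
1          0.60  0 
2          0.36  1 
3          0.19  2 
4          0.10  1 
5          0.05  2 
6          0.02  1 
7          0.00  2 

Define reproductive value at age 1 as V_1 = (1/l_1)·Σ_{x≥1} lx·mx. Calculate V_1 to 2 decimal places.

lx·mx for x ≥ 1: 0, 0.36, 0.38, 0.1, 0.1, 0.02, 0 → sum = 0.96
V_1 = 0.96 / l_1 = 0.96 / 0.6 = 1.6 → 1.60

1.60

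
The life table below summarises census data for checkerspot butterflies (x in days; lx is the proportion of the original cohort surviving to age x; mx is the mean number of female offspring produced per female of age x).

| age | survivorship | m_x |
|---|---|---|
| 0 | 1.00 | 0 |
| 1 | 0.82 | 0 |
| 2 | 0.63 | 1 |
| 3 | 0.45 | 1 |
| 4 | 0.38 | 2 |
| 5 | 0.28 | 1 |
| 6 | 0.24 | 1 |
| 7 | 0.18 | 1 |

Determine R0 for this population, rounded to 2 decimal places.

lx·mx by age: 0, 0, 0.63, 0.45, 0.76, 0.28, 0.24, 0.18
R0 = Σ lx·mx = 2.54 → 2.54

2.54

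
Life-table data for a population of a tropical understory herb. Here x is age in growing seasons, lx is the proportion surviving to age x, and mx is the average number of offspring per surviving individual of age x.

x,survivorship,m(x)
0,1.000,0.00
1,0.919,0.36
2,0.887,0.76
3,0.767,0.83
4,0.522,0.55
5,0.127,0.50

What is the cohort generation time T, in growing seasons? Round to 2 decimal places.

lx·mx: 0, 0.33084, 0.67412, 0.63661, 0.2871, 0.0635 → R0 = 1.99217
x·lx·mx: 0, 0.33084, 1.34824, 1.90983, 1.1484, 0.3175 → Σ = 5.05481
T = 5.05481 / 1.99217 = 2.537339… → 2.54

2.54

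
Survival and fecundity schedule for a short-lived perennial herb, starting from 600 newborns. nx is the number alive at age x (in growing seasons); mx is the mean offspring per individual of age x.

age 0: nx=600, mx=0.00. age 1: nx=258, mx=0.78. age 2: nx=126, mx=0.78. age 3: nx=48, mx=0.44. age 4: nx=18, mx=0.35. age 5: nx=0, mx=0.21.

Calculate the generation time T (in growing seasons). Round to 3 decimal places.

1.488

lx = nx/n0 = nx/600: 1, 0.43, 0.21, 0.08, 0.03, 0
lx·mx: 0, 0.3354, 0.1638, 0.0352, 0.0105, 0 → R0 = 0.5449
x·lx·mx: 0, 0.3354, 0.3276, 0.1056, 0.042, 0 → Σ = 0.8106
T = 0.8106 / 0.5449 = 1.487612… → 1.488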